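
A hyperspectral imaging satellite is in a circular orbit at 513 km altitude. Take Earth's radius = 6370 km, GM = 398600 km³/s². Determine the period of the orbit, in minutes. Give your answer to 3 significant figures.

Semi-major axis a = 6370 + 513 = 6883 km. Period T = 2π√(a³/μ) = 2π√(6883³/398600) = 5683.0 s = 94.72 min.

94.7 min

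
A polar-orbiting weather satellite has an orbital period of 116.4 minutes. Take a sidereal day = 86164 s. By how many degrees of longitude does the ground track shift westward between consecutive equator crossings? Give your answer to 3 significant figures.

T = 116.4 min = 6984.0 s.
During one orbit Earth rotates (6984.0 / 86164) × 360° = 29.18°.

29.2°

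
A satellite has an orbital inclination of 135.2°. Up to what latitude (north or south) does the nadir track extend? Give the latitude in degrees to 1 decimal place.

44.8°

Retrograde orbit: the ground track reaches ±(180° − i) = ±(180 − 135.2) = ±44.8°.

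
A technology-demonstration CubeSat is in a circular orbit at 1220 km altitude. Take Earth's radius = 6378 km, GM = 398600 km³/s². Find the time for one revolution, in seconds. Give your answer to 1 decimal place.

Semi-major axis a = 6378 + 1220 = 7598 km. Period T = 2π√(a³/μ) = 2π√(7598³/398600) = 6591.1 s = 109.85 min.

6591.1 seconds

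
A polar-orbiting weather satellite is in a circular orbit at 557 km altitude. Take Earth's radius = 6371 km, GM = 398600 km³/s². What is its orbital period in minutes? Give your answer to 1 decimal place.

95.6 min

Semi-major axis a = 6371 + 557 = 6928 km. Period T = 2π√(a³/μ) = 2π√(6928³/398600) = 5738.8 s = 95.65 min.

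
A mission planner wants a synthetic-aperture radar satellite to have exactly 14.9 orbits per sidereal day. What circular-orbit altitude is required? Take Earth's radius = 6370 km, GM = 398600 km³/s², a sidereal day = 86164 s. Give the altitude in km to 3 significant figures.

593 km

Required period T = 86164 / 14.9 = 5782.8 s.
From T = 2π√(a³/μ): a = (μ T²/4π²)^(1/3) = (398600 × 5782.8² / 4π²)^(1/3) = 6963 km.
Altitude h = a − R = 6963 − 6370 = 593 km.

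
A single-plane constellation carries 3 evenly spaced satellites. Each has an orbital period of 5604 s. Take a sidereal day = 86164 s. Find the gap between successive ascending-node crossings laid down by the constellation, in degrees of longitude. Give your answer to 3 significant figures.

7.80°

Single-satellite node shift = (5604.0/86164) × 360° = 23.41°.
With 3 satellites evenly phased, successive equator crossings are 23.41/3 = 7.805° apart.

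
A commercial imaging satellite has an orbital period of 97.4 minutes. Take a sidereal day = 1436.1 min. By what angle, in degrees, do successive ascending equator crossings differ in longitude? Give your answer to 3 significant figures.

24.4°

T = 97.4 min = 5844.0 s.
During one orbit Earth rotates (5844.0 / 86166) × 360° = 24.42°.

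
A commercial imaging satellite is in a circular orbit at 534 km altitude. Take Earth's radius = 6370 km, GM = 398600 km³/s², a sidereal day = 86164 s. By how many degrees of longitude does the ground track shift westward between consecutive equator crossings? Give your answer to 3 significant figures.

Semi-major axis a = 6370 + 534 = 6904 km. Period T = 2π√(a³/μ) = 2π√(6904³/398600) = 5709.0 s = 95.15 min.
During one orbit Earth rotates (5709.0 / 86164) × 360° = 23.85°.

23.9°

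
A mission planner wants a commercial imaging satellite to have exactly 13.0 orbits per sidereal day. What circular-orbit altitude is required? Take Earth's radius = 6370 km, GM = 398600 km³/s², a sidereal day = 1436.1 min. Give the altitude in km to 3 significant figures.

Required period T = 86166 / 13.0 = 6628.2 s.
From T = 2π√(a³/μ): a = (μ T²/4π²)^(1/3) = (398600 × 6628.2² / 4π²)^(1/3) = 7626 km.
Altitude h = a − R = 7626 − 6370 = 1256 km.

1260 km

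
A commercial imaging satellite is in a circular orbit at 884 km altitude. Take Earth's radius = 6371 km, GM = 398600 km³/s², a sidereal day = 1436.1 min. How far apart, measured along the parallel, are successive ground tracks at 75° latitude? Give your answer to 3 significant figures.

Semi-major axis a = 6371 + 884 = 7255 km. Period T = 2π√(a³/μ) = 2π√(7255³/398600) = 6149.9 s = 102.50 min.
Node shift per orbit = (6149.9/86166) × 360° = 25.69°.
Equatorial spacing = 25.69 × 111.2 km/° = 2857 km.
At 75° latitude, spacing = 2857 × cos(75°) = 739 km.

739 km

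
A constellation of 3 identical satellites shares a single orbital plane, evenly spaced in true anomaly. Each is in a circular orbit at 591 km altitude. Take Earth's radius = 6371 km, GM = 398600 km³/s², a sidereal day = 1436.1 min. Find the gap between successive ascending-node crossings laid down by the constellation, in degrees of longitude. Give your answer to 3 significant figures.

8.05°

Semi-major axis a = 6371 + 591 = 6962 km. Period T = 2π√(a³/μ) = 2π√(6962³/398600) = 5781.1 s = 96.35 min.
Single-satellite node shift = (5781.1/86166) × 360° = 24.15°.
With 3 satellites evenly phased, successive equator crossings are 24.15/3 = 8.051° apart.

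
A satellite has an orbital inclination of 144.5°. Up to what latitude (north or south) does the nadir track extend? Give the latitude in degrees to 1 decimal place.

Retrograde orbit: the ground track reaches ±(180° − i) = ±(180 − 144.5) = ±35.5°.

35.5°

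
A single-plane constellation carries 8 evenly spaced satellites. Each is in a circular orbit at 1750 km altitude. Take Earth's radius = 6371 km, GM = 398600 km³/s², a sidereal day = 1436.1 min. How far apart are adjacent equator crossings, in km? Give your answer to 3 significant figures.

423 km

Semi-major axis a = 6371 + 1750 = 8121 km. Period T = 2π√(a³/μ) = 2π√(8121³/398600) = 7283.3 s = 121.39 min.
Single-satellite node shift = (7283.3/86166) × 360° = 30.43°.
With 8 satellites evenly phased, successive equator crossings are 30.43/8 = 3.804° apart.
That is 3.804 × 111.2 = 423 km at the equator.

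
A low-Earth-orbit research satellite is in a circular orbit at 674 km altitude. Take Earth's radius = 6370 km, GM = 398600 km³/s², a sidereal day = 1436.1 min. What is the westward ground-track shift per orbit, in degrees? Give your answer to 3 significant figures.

Semi-major axis a = 6370 + 674 = 7044 km. Period T = 2π√(a³/μ) = 2π√(7044³/398600) = 5883.6 s = 98.06 min.
During one orbit Earth rotates (5883.6 / 86166) × 360° = 24.58°.

24.6°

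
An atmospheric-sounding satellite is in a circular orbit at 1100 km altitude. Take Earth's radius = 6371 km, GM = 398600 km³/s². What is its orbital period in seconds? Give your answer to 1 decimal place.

Semi-major axis a = 6371 + 1100 = 7471 km. Period T = 2π√(a³/μ) = 2π√(7471³/398600) = 6426.6 s = 107.11 min.

6426.6 seconds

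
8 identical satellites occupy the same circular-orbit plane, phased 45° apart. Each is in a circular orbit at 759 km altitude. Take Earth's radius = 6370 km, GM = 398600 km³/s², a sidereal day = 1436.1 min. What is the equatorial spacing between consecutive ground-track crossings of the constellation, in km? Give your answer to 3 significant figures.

348 km

Semi-major axis a = 6370 + 759 = 7129 km. Period T = 2π√(a³/μ) = 2π√(7129³/398600) = 5990.4 s = 99.84 min.
Single-satellite node shift = (5990.4/86166) × 360° = 25.03°.
With 8 satellites evenly phased, successive equator crossings are 25.03/8 = 3.128° apart.
That is 3.128 × 111.2 = 348 km at the equator.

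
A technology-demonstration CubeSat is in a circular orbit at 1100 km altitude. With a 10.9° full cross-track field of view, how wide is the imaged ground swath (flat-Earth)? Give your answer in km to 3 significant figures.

Half-angle = 10.9°/2 = 5.45°.
Swath width ≈ 2h·tan(θ/2) = 2 × 1100 × tan(5.45°) = 209.9 km.

210 km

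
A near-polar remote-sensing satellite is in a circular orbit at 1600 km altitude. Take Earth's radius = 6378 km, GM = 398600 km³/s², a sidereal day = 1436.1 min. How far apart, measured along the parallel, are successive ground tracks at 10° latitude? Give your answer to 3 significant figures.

Semi-major axis a = 6378 + 1600 = 7978 km. Period T = 2π√(a³/μ) = 2π√(7978³/398600) = 7091.7 s = 118.20 min.
Node shift per orbit = (7091.7/86166) × 360° = 29.63°.
Equatorial spacing = 29.63 × 111.3 km/° = 3298 km.
At 10° latitude, spacing = 3298 × cos(10°) = 3248 km.

3250 km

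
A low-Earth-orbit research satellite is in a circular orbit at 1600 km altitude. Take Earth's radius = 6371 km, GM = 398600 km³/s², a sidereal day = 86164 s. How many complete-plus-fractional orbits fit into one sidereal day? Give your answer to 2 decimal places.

Semi-major axis a = 6371 + 1600 = 7971 km. Period T = 2π√(a³/μ) = 2π√(7971³/398600) = 7082.4 s = 118.04 min.
Orbits per sidereal day = 86164 / 7082.4 = 12.166.

12.17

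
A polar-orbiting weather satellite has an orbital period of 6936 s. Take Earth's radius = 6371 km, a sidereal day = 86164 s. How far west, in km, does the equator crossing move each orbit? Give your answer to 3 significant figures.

3220 km

During one orbit Earth rotates (6936.0 / 86164) × 360° = 28.98°.
At the equator that is 28.98° × (2π·6371/360) km/° = 28.98 × 111.2 = 3222 km.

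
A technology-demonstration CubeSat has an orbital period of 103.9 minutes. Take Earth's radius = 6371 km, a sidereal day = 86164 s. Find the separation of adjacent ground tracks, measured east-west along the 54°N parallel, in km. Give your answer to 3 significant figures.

1700 km

T = 103.9 min = 6234.0 s.
Node shift per orbit = (6234.0/86164) × 360° = 26.05°.
Equatorial spacing = 26.05 × 111.2 km/° = 2896 km.
At 54° latitude, spacing = 2896 × cos(54°) = 1702 km.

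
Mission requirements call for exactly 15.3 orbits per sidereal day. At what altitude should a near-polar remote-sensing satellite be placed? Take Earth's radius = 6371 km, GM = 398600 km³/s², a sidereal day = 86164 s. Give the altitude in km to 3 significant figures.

Required period T = 86164 / 15.3 = 5631.6 s.
From T = 2π√(a³/μ): a = (μ T²/4π²)^(1/3) = (398600 × 5631.6² / 4π²)^(1/3) = 6841 km.
Altitude h = a − R = 6841 − 6371 = 470 km.

470 km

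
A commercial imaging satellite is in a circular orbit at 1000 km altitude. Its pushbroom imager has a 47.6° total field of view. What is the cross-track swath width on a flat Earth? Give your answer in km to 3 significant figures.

Half-angle = 47.6°/2 = 23.8°.
Swath width ≈ 2h·tan(θ/2) = 2 × 1000 × tan(23.8°) = 882.1 km.

882 km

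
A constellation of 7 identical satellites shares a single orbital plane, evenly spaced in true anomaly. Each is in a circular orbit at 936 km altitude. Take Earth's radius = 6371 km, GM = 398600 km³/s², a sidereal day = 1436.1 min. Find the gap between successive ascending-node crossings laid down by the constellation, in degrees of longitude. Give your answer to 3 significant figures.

Semi-major axis a = 6371 + 936 = 7307 km. Period T = 2π√(a³/μ) = 2π√(7307³/398600) = 6216.1 s = 103.60 min.
Single-satellite node shift = (6216.1/86166) × 360° = 25.97°.
With 7 satellites evenly phased, successive equator crossings are 25.97/7 = 3.710° apart.

3.71°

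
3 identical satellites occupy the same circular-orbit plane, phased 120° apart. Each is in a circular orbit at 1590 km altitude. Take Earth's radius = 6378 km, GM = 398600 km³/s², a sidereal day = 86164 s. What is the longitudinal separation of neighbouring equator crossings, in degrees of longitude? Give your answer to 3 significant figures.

9.86°

Semi-major axis a = 6378 + 1590 = 7968 km. Period T = 2π√(a³/μ) = 2π√(7968³/398600) = 7078.4 s = 117.97 min.
Single-satellite node shift = (7078.4/86164) × 360° = 29.57°.
With 3 satellites evenly phased, successive equator crossings are 29.57/3 = 9.858° apart.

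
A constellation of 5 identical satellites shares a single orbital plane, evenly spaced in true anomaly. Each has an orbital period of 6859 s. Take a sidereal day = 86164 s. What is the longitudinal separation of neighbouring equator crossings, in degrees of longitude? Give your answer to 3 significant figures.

5.73°

Single-satellite node shift = (6859.0/86164) × 360° = 28.66°.
With 5 satellites evenly phased, successive equator crossings are 28.66/5 = 5.731° apart.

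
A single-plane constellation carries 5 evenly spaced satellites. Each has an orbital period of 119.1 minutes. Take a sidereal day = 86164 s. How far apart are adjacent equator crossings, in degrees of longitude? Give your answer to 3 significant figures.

5.97°

T = 119.1 min = 7146.0 s.
Single-satellite node shift = (7146.0/86164) × 360° = 29.86°.
With 5 satellites evenly phased, successive equator crossings are 29.86/5 = 5.971° apart.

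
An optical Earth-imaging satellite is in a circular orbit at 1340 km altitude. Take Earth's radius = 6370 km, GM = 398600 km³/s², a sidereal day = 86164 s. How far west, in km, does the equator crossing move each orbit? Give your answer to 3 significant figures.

3130 km

Semi-major axis a = 6370 + 1340 = 7710 km. Period T = 2π√(a³/μ) = 2π√(7710³/398600) = 6737.4 s = 112.29 min.
During one orbit Earth rotates (6737.4 / 86164) × 360° = 28.15°.
At the equator that is 28.15° × (2π·6370/360) km/° = 28.15 × 111.2 = 3130 km.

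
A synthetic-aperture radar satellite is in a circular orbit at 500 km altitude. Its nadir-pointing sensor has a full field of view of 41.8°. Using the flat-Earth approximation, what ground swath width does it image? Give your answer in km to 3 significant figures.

382 km

Half-angle = 41.8°/2 = 20.9°.
Swath width ≈ 2h·tan(θ/2) = 2 × 500 × tan(20.9°) = 381.9 km.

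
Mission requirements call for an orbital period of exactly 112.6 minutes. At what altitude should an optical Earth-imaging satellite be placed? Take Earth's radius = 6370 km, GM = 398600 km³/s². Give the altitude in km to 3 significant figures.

1350 km

T = 112.6 min = 6756.0 s.
From T = 2π√(a³/μ): a = (μ T²/4π²)^(1/3) = (398600 × 6756.0² / 4π²)^(1/3) = 7724 km.
Altitude h = a − R = 7724 − 6370 = 1354 km.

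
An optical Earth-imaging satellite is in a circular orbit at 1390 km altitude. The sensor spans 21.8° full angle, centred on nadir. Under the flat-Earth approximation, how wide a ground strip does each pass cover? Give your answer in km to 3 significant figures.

Half-angle = 21.8°/2 = 10.9°.
Swath width ≈ 2h·tan(θ/2) = 2 × 1390 × tan(10.9°) = 535.3 km.

535 km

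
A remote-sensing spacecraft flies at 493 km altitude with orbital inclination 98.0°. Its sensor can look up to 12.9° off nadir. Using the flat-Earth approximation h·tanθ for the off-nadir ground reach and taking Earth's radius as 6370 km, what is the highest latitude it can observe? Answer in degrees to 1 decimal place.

83.0°

Retrograde orbit: the ground track reaches ±(180° − i) = ±(180 − 98.0) = ±82.0°.
Sensor half-swath on the ground ≈ 493·tan(12.9°) = 113 km = 1.02° of latitude.
Maximum observable latitude ≈ 82.0 + 1.02 = 83.0°.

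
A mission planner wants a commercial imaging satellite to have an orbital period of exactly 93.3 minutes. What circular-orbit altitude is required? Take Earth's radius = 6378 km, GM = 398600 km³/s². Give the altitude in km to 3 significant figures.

436 km

T = 93.3 min = 5598.0 s.
From T = 2π√(a³/μ): a = (μ T²/4π²)^(1/3) = (398600 × 5598.0² / 4π²)^(1/3) = 6814 km.
Altitude h = a − R = 6814 − 6378 = 436 km.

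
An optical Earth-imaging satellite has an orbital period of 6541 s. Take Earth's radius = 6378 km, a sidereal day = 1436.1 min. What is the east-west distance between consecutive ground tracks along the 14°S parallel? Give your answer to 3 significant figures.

2950 km

Node shift per orbit = (6541.0/86166) × 360° = 27.33°.
Equatorial spacing = 27.33 × 111.3 km/° = 3042 km.
At 14° latitude, spacing = 3042 × cos(14°) = 2952 km.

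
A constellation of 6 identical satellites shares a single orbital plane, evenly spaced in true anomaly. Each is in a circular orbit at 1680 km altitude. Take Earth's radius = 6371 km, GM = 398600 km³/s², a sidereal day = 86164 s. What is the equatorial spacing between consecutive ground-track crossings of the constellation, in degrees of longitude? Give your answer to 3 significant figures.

Semi-major axis a = 6371 + 1680 = 8051 km. Period T = 2π√(a³/μ) = 2π√(8051³/398600) = 7189.3 s = 119.82 min.
Single-satellite node shift = (7189.3/86164) × 360° = 30.04°.
With 6 satellites evenly phased, successive equator crossings are 30.04/6 = 5.006° apart.

5.01°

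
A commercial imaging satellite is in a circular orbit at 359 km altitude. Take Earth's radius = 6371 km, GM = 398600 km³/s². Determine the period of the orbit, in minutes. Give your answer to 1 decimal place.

91.6 min

Semi-major axis a = 6371 + 359 = 6730 km. Period T = 2π√(a³/μ) = 2π√(6730³/398600) = 5494.6 s = 91.58 min.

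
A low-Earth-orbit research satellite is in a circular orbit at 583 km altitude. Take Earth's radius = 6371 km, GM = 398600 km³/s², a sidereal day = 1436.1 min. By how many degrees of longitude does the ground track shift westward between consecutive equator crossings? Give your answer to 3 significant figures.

Semi-major axis a = 6371 + 583 = 6954 km. Period T = 2π√(a³/μ) = 2π√(6954³/398600) = 5771.2 s = 96.19 min.
During one orbit Earth rotates (5771.2 / 86166) × 360° = 24.11°.

24.1°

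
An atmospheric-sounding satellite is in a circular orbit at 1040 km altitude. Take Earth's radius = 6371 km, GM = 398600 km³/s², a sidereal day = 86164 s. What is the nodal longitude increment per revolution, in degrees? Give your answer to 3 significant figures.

26.5°

Semi-major axis a = 6371 + 1040 = 7411 km. Period T = 2π√(a³/μ) = 2π√(7411³/398600) = 6349.3 s = 105.82 min.
During one orbit Earth rotates (6349.3 / 86164) × 360° = 26.53°.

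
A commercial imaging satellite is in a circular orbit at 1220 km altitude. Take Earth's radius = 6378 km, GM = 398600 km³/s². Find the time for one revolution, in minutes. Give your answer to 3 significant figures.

Semi-major axis a = 6378 + 1220 = 7598 km. Period T = 2π√(a³/μ) = 2π√(7598³/398600) = 6591.1 s = 109.85 min.

110 min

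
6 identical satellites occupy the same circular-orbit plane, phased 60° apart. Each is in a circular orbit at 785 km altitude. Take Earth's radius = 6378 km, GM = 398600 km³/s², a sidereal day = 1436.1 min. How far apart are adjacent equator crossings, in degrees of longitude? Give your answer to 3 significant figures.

Semi-major axis a = 6378 + 785 = 7163 km. Period T = 2π√(a³/μ) = 2π√(7163³/398600) = 6033.3 s = 100.55 min.
Single-satellite node shift = (6033.3/86166) × 360° = 25.21°.
With 6 satellites evenly phased, successive equator crossings are 25.21/6 = 4.201° apart.

4.20°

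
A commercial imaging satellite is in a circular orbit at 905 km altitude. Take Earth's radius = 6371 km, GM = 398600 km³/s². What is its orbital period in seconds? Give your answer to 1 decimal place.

Semi-major axis a = 6371 + 905 = 7276 km. Period T = 2π√(a³/μ) = 2π√(7276³/398600) = 6176.6 s = 102.94 min.

6176.6 seconds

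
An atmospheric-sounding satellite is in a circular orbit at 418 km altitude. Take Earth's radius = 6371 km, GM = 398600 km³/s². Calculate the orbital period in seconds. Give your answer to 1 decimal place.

5567.0 seconds

Semi-major axis a = 6371 + 418 = 6789 km. Period T = 2π√(a³/μ) = 2π√(6789³/398600) = 5567.0 s = 92.78 min.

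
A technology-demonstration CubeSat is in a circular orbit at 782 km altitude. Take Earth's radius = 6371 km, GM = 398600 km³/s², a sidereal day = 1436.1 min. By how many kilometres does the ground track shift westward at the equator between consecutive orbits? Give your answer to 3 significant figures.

Semi-major axis a = 6371 + 782 = 7153 km. Period T = 2π√(a³/μ) = 2π√(7153³/398600) = 6020.7 s = 100.34 min.
During one orbit Earth rotates (6020.7 / 86166) × 360° = 25.15°.
At the equator that is 25.15° × (2π·6371/360) km/° = 25.15 × 111.2 = 2797 km.

2800 km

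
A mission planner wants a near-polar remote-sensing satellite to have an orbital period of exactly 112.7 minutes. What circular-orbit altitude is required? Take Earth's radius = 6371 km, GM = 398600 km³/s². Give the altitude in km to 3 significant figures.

T = 112.7 min = 6762.0 s.
From T = 2π√(a³/μ): a = (μ T²/4π²)^(1/3) = (398600 × 6762.0² / 4π²)^(1/3) = 7729 km.
Altitude h = a − R = 7729 − 6371 = 1358 km.

1360 km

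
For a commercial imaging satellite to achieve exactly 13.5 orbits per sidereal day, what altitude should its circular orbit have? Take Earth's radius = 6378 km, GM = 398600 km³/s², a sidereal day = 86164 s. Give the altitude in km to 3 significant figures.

1060 km

Required period T = 86164 / 13.5 = 6382.5 s.
From T = 2π√(a³/μ): a = (μ T²/4π²)^(1/3) = (398600 × 6382.5² / 4π²)^(1/3) = 7437 km.
Altitude h = a − R = 7437 − 6378 = 1059 km.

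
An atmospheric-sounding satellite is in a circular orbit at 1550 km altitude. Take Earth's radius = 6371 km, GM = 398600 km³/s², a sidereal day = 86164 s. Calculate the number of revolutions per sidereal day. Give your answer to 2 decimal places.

Semi-major axis a = 6371 + 1550 = 7921 km. Period T = 2π√(a³/μ) = 2π√(7921³/398600) = 7015.9 s = 116.93 min.
Orbits per sidereal day = 86164 / 7015.9 = 12.281.

12.28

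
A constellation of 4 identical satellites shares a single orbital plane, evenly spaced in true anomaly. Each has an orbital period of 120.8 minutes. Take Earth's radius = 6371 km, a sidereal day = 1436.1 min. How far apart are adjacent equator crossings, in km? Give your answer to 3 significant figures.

T = 120.8 min = 7248.0 s.
Single-satellite node shift = (7248.0/86166) × 360° = 30.28°.
With 4 satellites evenly phased, successive equator crossings are 30.28/4 = 7.571° apart.
That is 7.571 × 111.2 = 842 km at the equator.

842 km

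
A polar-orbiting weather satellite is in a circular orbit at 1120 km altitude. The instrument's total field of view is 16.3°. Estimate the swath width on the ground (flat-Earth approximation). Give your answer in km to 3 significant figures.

321 km

Half-angle = 16.3°/2 = 8.15°.
Swath width ≈ 2h·tan(θ/2) = 2 × 1120 × tan(8.15°) = 320.8 km.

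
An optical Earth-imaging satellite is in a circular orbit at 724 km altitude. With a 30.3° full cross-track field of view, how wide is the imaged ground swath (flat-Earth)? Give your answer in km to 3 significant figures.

Half-angle = 30.3°/2 = 15.15°.
Swath width ≈ 2h·tan(θ/2) = 2 × 724 × tan(15.15°) = 392.1 km.

392 km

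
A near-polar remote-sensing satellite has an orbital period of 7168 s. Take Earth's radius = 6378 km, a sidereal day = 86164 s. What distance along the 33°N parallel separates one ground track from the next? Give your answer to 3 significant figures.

Node shift per orbit = (7168.0/86164) × 360° = 29.95°.
Equatorial spacing = 29.95 × 111.3 km/° = 3334 km.
At 33° latitude, spacing = 3334 × cos(33°) = 2796 km.

2800 km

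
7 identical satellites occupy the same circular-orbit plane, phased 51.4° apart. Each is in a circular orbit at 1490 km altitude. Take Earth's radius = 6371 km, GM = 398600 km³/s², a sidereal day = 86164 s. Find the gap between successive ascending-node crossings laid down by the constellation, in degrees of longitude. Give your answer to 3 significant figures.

Semi-major axis a = 6371 + 1490 = 7861 km. Period T = 2π√(a³/μ) = 2π√(7861³/398600) = 6936.3 s = 115.61 min.
Single-satellite node shift = (6936.3/86164) × 360° = 28.98°.
With 7 satellites evenly phased, successive equator crossings are 28.98/7 = 4.140° apart.

4.14°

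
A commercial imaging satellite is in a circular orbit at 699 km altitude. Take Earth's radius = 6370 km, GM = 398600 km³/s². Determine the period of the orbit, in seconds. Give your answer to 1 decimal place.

Semi-major axis a = 6370 + 699 = 7069 km. Period T = 2π√(a³/μ) = 2π√(7069³/398600) = 5914.9 s = 98.58 min.

5914.9 seconds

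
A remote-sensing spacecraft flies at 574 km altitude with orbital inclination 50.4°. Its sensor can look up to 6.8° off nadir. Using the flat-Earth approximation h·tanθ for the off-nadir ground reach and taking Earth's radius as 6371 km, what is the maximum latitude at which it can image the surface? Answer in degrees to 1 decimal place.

51.0°

For a prograde orbit the ground track reaches latitude ±i = ±50.4°.
Sensor half-swath on the ground ≈ 574·tan(6.8°) = 68 km = 0.62° of latitude.
Maximum observable latitude ≈ 50.4 + 0.62 = 51.0°.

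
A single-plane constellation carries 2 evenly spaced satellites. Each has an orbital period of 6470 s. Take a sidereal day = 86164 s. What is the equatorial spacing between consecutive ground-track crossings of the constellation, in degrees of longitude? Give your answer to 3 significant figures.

13.5°

Single-satellite node shift = (6470.0/86164) × 360° = 27.03°.
With 2 satellites evenly phased, successive equator crossings are 27.03/2 = 13.516° apart.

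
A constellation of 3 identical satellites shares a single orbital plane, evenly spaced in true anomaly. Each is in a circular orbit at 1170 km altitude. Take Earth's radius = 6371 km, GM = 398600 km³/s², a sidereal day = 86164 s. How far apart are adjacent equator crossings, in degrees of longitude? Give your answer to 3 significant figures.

Semi-major axis a = 6371 + 1170 = 7541 km. Period T = 2π√(a³/μ) = 2π√(7541³/398600) = 6517.1 s = 108.62 min.
Single-satellite node shift = (6517.1/86164) × 360° = 27.23°.
With 3 satellites evenly phased, successive equator crossings are 27.23/3 = 9.076° apart.

9.08°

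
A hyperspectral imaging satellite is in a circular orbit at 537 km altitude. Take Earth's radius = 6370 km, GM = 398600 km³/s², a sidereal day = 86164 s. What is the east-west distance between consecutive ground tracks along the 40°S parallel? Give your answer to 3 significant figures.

Semi-major axis a = 6370 + 537 = 6907 km. Period T = 2π√(a³/μ) = 2π√(6907³/398600) = 5712.8 s = 95.21 min.
Node shift per orbit = (5712.8/86164) × 360° = 23.87°.
Equatorial spacing = 23.87 × 111.2 km/° = 2654 km.
At 40° latitude, spacing = 2654 × cos(40°) = 2033 km.

2030 km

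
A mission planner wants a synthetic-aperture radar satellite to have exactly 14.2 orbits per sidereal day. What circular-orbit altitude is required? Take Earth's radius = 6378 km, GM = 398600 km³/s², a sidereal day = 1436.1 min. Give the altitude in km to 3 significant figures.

Required period T = 86166 / 14.2 = 6068.0 s.
From T = 2π√(a³/μ): a = (μ T²/4π²)^(1/3) = (398600 × 6068.0² / 4π²)^(1/3) = 7190 km.
Altitude h = a − R = 7190 − 6378 = 812 km.

812 km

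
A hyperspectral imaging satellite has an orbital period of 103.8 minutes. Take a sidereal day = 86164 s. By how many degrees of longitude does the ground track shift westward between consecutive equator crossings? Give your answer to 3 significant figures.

26.0°

T = 103.8 min = 6228.0 s.
During one orbit Earth rotates (6228.0 / 86164) × 360° = 26.02°.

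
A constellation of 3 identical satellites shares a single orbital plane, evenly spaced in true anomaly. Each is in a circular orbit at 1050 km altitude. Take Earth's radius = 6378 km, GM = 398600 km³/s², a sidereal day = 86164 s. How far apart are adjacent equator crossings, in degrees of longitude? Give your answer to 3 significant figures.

8.87°

Semi-major axis a = 6378 + 1050 = 7428 km. Period T = 2π√(a³/μ) = 2π√(7428³/398600) = 6371.2 s = 106.19 min.
Single-satellite node shift = (6371.2/86164) × 360° = 26.62°.
With 3 satellites evenly phased, successive equator crossings are 26.62/3 = 8.873° apart.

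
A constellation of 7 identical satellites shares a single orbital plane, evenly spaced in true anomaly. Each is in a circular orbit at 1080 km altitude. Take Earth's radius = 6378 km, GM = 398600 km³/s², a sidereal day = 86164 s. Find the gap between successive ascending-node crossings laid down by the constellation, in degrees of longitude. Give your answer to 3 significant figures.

Semi-major axis a = 6378 + 1080 = 7458 km. Period T = 2π√(a³/μ) = 2π√(7458³/398600) = 6409.8 s = 106.83 min.
Single-satellite node shift = (6409.8/86164) × 360° = 26.78°.
With 7 satellites evenly phased, successive equator crossings are 26.78/7 = 3.826° apart.

3.83°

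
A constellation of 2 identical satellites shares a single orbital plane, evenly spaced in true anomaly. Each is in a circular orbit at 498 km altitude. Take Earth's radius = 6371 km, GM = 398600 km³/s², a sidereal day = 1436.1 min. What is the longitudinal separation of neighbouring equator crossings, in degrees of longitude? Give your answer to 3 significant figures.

11.8°

Semi-major axis a = 6371 + 498 = 6869 km. Period T = 2π√(a³/μ) = 2π√(6869³/398600) = 5665.7 s = 94.43 min.
Single-satellite node shift = (5665.7/86166) × 360° = 23.67°.
With 2 satellites evenly phased, successive equator crossings are 23.67/2 = 11.836° apart.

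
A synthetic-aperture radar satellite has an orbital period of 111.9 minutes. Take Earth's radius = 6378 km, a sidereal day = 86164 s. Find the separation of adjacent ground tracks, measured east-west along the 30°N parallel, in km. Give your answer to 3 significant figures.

2700 km

T = 111.9 min = 6714.0 s.
Node shift per orbit = (6714.0/86164) × 360° = 28.05°.
Equatorial spacing = 28.05 × 111.3 km/° = 3123 km.
At 30° latitude, spacing = 3123 × cos(30°) = 2704 km.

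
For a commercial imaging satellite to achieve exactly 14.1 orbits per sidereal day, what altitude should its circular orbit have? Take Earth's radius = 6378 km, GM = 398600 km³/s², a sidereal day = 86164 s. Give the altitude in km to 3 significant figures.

846 km

Required period T = 86164 / 14.1 = 6110.9 s.
From T = 2π√(a³/μ): a = (μ T²/4π²)^(1/3) = (398600 × 6110.9² / 4π²)^(1/3) = 7224 km.
Altitude h = a − R = 7224 − 6378 = 846 km.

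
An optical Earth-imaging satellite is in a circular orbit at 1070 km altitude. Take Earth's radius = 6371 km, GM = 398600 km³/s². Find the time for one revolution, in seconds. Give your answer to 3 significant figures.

6390 seconds

Semi-major axis a = 6371 + 1070 = 7441 km. Period T = 2π√(a³/μ) = 2π√(7441³/398600) = 6387.9 s = 106.47 min.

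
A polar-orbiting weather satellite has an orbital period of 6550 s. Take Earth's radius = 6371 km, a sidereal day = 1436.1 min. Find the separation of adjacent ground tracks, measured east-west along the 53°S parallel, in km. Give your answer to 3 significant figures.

1830 km

Node shift per orbit = (6550.0/86166) × 360° = 27.37°.
Equatorial spacing = 27.37 × 111.2 km/° = 3043 km.
At 53° latitude, spacing = 3043 × cos(53°) = 1831 km.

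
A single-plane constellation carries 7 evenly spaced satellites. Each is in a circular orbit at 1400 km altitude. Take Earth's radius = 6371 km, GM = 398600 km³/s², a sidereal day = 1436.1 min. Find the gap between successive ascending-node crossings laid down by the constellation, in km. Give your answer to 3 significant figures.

452 km

Semi-major axis a = 6371 + 1400 = 7771 km. Period T = 2π√(a³/μ) = 2π√(7771³/398600) = 6817.5 s = 113.63 min.
Single-satellite node shift = (6817.5/86166) × 360° = 28.48°.
With 7 satellites evenly phased, successive equator crossings are 28.48/7 = 4.069° apart.
That is 4.069 × 111.2 = 452 km at the equator.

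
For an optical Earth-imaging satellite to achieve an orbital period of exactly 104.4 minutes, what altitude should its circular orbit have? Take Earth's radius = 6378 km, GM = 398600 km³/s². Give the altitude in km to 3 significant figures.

966 km

T = 104.4 min = 6264.0 s.
From T = 2π√(a³/μ): a = (μ T²/4π²)^(1/3) = (398600 × 6264.0² / 4π²)^(1/3) = 7344 km.
Altitude h = a − R = 7344 − 6378 = 966 km.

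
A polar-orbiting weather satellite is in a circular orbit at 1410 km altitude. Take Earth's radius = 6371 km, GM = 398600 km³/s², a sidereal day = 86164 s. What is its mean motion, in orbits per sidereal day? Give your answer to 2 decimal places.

Semi-major axis a = 6371 + 1410 = 7781 km. Period T = 2π√(a³/μ) = 2π√(7781³/398600) = 6830.7 s = 113.84 min.
Orbits per sidereal day = 86164 / 6830.7 = 12.614.

12.61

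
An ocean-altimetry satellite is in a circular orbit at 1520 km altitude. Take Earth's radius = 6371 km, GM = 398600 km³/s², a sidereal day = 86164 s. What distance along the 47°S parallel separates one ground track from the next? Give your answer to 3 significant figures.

Semi-major axis a = 6371 + 1520 = 7891 km. Period T = 2π√(a³/μ) = 2π√(7891³/398600) = 6976.0 s = 116.27 min.
Node shift per orbit = (6976.0/86164) × 360° = 29.15°.
Equatorial spacing = 29.15 × 111.2 km/° = 3241 km.
At 47° latitude, spacing = 3241 × cos(47°) = 2210 km.

2210 km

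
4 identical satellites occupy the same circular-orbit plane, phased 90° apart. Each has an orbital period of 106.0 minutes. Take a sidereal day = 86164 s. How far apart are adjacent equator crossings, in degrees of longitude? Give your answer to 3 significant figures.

T = 106.0 min = 6360.0 s.
Single-satellite node shift = (6360.0/86164) × 360° = 26.57°.
With 4 satellites evenly phased, successive equator crossings are 26.57/4 = 6.643° apart.

6.64°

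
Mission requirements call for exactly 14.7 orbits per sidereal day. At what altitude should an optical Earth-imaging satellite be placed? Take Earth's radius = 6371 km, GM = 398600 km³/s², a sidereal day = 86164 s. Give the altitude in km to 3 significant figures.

655 km

Required period T = 86164 / 14.7 = 5861.5 s.
From T = 2π√(a³/μ): a = (μ T²/4π²)^(1/3) = (398600 × 5861.5² / 4π²)^(1/3) = 7026 km.
Altitude h = a − R = 7026 − 6371 = 655 km.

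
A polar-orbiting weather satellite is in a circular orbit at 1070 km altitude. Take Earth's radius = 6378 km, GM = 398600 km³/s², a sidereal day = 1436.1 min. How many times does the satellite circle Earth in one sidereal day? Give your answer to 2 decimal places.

Semi-major axis a = 6378 + 1070 = 7448 km. Period T = 2π√(a³/μ) = 2π√(7448³/398600) = 6396.9 s = 106.62 min.
Orbits per sidereal day = 86166 / 6396.9 = 13.470.

13.47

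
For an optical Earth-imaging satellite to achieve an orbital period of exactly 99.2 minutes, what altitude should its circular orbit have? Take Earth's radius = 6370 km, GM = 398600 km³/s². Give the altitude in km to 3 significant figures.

T = 99.2 min = 5952.0 s.
From T = 2π√(a³/μ): a = (μ T²/4π²)^(1/3) = (398600 × 5952.0² / 4π²)^(1/3) = 7099 km.
Altitude h = a − R = 7099 − 6370 = 729 km.

729 km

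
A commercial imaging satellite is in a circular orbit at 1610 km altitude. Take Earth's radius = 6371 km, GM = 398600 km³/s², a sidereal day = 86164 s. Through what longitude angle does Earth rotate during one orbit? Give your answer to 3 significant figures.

Semi-major axis a = 6371 + 1610 = 7981 km. Period T = 2π√(a³/μ) = 2π√(7981³/398600) = 7095.7 s = 118.26 min.
During one orbit Earth rotates (7095.7 / 86164) × 360° = 29.65°.

29.6°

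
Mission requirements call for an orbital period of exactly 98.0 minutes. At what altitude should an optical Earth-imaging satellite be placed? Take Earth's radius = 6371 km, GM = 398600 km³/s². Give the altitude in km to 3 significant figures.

T = 98.0 min = 5880.0 s.
From T = 2π√(a³/μ): a = (μ T²/4π²)^(1/3) = (398600 × 5880.0² / 4π²)^(1/3) = 7041 km.
Altitude h = a − R = 7041 − 6371 = 670 km.

670 km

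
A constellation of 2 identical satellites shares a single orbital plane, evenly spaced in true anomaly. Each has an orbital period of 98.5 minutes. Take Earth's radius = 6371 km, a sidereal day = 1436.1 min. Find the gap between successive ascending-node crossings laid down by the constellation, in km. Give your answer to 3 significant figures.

1370 km

T = 98.5 min = 5910.0 s.
Single-satellite node shift = (5910.0/86166) × 360° = 24.69°.
With 2 satellites evenly phased, successive equator crossings are 24.69/2 = 12.346° apart.
That is 12.346 × 111.2 = 1373 km at the equator.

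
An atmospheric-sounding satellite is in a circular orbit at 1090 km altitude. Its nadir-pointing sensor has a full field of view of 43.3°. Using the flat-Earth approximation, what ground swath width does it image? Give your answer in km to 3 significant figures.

Half-angle = 43.3°/2 = 21.65°.
Swath width ≈ 2h·tan(θ/2) = 2 × 1090 × tan(21.65°) = 865.3 km.

865 km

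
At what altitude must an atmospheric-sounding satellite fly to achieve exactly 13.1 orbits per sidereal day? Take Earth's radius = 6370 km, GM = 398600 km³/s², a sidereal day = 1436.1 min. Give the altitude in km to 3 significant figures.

Required period T = 86166 / 13.1 = 6577.6 s.
From T = 2π√(a³/μ): a = (μ T²/4π²)^(1/3) = (398600 × 6577.6² / 4π²)^(1/3) = 7588 km.
Altitude h = a − R = 7588 − 6370 = 1218 km.

1220 km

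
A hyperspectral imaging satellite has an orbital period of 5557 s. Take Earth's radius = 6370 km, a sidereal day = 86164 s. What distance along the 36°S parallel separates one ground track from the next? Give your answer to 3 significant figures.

2090 km

Node shift per orbit = (5557.0/86164) × 360° = 23.22°.
Equatorial spacing = 23.22 × 111.2 km/° = 2581 km.
At 36° latitude, spacing = 2581 × cos(36°) = 2088 km.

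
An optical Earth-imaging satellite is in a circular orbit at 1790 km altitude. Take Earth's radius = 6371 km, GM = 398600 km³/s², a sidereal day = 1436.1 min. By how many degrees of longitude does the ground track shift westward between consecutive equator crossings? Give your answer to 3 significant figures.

30.7°

Semi-major axis a = 6371 + 1790 = 8161 km. Period T = 2π√(a³/μ) = 2π√(8161³/398600) = 7337.1 s = 122.29 min.
During one orbit Earth rotates (7337.1 / 86166) × 360° = 30.65°.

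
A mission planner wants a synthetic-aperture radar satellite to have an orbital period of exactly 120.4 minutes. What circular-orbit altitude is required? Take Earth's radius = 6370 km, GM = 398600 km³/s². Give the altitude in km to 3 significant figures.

T = 120.4 min = 7224.0 s.
From T = 2π√(a³/μ): a = (μ T²/4π²)^(1/3) = (398600 × 7224.0² / 4π²)^(1/3) = 8077 km.
Altitude h = a − R = 8077 − 6370 = 1707 km.

1710 km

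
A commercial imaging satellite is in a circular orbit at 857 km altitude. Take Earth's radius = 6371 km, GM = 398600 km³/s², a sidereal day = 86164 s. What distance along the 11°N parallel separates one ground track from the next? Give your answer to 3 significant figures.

Semi-major axis a = 6371 + 857 = 7228 km. Period T = 2π√(a³/μ) = 2π√(7228³/398600) = 6115.6 s = 101.93 min.
Node shift per orbit = (6115.6/86164) × 360° = 25.55°.
Equatorial spacing = 25.55 × 111.2 km/° = 2841 km.
At 11° latitude, spacing = 2841 × cos(11°) = 2789 km.

2790 km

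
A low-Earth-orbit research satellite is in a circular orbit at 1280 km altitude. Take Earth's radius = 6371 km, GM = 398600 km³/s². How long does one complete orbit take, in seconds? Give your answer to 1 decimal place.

Semi-major axis a = 6371 + 1280 = 7651 km. Period T = 2π√(a³/μ) = 2π√(7651³/398600) = 6660.2 s = 111.00 min.

6660.2 seconds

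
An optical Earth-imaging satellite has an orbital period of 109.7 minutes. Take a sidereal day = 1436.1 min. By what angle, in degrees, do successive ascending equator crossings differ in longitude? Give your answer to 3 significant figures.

T = 109.7 min = 6582.0 s.
During one orbit Earth rotates (6582.0 / 86166) × 360° = 27.50°.

27.5°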